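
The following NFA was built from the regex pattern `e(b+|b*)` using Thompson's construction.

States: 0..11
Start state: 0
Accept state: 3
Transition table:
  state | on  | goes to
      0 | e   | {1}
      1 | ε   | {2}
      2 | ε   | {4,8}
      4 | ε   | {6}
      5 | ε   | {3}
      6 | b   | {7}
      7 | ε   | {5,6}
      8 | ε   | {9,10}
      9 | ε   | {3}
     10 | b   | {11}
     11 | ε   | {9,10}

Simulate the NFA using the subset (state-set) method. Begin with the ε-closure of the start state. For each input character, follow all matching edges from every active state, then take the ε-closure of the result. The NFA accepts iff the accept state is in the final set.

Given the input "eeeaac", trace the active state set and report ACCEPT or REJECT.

Answer: REJECT

Derivation:
initial (ε-close {0}): {0}
'e' @ 1: {1,2,3,4,6,8,9,10}  (accept∈set)
'e' @ 2: {}  — state set empty
rest 'eaac' ignored (set empty)
end set {} — state 3 not in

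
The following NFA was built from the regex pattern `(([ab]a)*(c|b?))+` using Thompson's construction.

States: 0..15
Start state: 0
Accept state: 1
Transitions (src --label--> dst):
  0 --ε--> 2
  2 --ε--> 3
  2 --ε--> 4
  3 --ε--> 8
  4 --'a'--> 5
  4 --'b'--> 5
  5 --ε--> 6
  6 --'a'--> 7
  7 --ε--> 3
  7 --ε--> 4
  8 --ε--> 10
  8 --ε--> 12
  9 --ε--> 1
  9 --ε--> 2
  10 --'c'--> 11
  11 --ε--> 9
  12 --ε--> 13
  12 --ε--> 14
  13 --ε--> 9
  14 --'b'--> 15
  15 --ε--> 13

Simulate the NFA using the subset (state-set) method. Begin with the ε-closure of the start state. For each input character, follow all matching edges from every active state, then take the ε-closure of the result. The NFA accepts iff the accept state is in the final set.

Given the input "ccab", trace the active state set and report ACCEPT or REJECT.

Answer: REJECT

Derivation:
initial (ε-close {0}): {0,1,2,3,4,8,9,10,12,13,14}
'c' @ 1: {1,2,3,4,8,9,10,11,12,13,14}  (accept∈set)
'c' @ 2: {1,2,3,4,8,9,10,11,12,13,14}  (accept∈set)
'a' @ 3: {5,6}
'b' @ 4: {}  — dead — no transitions
after full input: {}  (accept=1 not in)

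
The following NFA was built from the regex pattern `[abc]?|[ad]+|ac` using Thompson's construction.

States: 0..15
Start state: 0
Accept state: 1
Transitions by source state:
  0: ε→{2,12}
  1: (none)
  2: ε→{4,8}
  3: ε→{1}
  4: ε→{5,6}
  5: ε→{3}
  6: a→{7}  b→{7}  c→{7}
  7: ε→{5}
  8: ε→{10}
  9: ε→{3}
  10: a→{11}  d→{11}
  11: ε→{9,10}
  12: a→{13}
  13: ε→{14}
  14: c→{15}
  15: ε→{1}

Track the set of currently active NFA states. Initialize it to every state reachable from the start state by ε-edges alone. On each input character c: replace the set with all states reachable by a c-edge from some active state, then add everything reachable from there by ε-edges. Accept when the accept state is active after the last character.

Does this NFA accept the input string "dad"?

start: ε-closure({0}) = {0,1,2,3,4,5,6,8,10,12}
'd' @ 1: {1,3,9,10,11}  [accepting]
'a' @ 2: {1,3,9,10,11}  [accepting]
'd' @ 3: {1,3,9,10,11}  [accepting]
after full input: {1,3,9,10,11}  (accept=1 in)

Answer: ACCEPT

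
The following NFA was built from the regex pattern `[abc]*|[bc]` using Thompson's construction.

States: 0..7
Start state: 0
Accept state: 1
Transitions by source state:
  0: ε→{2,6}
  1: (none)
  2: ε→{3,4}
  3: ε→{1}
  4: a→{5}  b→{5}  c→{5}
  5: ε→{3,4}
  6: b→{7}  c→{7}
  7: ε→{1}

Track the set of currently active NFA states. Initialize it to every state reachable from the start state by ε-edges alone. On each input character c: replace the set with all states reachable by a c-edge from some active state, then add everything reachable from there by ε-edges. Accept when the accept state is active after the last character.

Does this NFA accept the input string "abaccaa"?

Answer: ACCEPT

Trace:
S₀ = ε-closure({0}) = {0,1,2,3,4,6}
'a' @ 1: {1,3,4,5}  (accept∈set)
'b' @ 2: {1,3,4,5}  (accept∈set)
'a' @ 3: {1,3,4,5}  (accept∈set)
'c' @ 4: {1,3,4,5}  (accept∈set)
'c' @ 5: {1,3,4,5}  (accept∈set)
'a' @ 6: {1,3,4,5}  (accept∈set)
'a' @ 7: {1,3,4,5}  (accept∈set)
after full input: {1,3,4,5}  (accept=1 in)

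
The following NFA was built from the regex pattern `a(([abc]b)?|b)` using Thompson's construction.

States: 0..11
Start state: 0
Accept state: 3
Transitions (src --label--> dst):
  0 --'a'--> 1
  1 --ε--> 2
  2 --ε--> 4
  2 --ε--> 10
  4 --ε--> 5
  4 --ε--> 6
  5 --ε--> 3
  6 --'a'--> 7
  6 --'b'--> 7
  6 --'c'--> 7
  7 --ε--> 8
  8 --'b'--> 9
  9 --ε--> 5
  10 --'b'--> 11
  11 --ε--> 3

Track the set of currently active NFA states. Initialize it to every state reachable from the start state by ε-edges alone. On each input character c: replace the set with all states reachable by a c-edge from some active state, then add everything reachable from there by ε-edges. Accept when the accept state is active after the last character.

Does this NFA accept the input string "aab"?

Answer: ACCEPT

Steps:
initial (ε-close {0}): {0}
'a' @ 1: {1,2,3,4,5,6,10}  [accepting]
'a' @ 2: {7,8}
'b' @ 3: {3,5,9}  [accepting]
end set {3,5,9} — state 3 in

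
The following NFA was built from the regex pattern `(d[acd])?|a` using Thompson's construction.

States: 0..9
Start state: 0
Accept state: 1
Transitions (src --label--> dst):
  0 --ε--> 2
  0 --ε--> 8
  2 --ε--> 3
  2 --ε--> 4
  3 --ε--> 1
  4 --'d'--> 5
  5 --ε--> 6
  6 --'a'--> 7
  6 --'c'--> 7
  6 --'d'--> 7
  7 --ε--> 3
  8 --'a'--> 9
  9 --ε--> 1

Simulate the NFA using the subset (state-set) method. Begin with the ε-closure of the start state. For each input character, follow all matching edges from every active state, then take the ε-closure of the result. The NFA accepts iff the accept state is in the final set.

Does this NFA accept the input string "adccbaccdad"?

Answer: REJECT

Trace:
S₀ = ε-closure({0}) = {0,1,2,3,4,8}
'a' @ 1: {1,9}  [accepting]
'd' @ 2: {}  — dead — no transitions
rest 'ccbaccdad' ignored (set empty)
after full input: {}  (accept=1 not in)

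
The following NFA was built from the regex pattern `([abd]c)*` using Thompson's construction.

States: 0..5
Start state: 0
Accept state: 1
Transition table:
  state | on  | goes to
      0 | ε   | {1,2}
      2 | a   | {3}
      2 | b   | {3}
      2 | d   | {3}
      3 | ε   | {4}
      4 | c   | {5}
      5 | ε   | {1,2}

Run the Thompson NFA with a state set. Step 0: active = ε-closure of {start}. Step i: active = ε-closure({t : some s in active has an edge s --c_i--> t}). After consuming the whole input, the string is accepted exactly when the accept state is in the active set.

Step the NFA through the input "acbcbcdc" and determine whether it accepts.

initial (ε-close {0}): {0,1,2}
'a' @ 1: {3,4}
'c' @ 2: {1,2,5}  (accept∈set)
'b' @ 3: {3,4}
'c' @ 4: {1,2,5}  (accept∈set)
'b' @ 5: {3,4}
'c' @ 6: {1,2,5}  (accept∈set)
'd' @ 7: {3,4}
'c' @ 8: {1,2,5}  (accept∈set)
end set {1,2,5} — state 1 in

Answer: ACCEPT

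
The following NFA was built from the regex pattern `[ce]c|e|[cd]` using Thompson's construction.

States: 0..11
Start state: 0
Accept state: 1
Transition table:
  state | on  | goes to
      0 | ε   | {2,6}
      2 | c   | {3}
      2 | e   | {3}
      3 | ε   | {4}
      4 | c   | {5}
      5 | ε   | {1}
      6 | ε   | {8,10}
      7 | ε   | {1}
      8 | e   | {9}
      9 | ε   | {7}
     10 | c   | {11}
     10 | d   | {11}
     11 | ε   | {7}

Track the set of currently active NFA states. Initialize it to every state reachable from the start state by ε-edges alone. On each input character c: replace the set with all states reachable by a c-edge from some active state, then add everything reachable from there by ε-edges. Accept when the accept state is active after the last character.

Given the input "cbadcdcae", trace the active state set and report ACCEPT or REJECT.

Answer: REJECT

Trace:
start: ε-closure({0}) = {0,2,6,8,10}
'c' @ 1: {1,3,4,7,11}  ✓accept
'b' @ 2: {}  — no active states
rest 'adcdcae' ignored (set empty)
final: {}; accept 1 not in set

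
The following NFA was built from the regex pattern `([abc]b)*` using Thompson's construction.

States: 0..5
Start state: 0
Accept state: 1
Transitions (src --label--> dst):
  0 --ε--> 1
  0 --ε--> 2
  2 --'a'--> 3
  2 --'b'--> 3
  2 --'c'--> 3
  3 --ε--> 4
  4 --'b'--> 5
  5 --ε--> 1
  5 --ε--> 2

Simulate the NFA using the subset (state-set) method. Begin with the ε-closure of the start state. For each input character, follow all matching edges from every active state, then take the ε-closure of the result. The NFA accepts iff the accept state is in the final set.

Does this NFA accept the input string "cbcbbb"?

initial (ε-close {0}): {0,1,2}
'c' @ 1: {3,4}
'b' @ 2: {1,2,5}  [accepting]
'c' @ 3: {3,4}
'b' @ 4: {1,2,5}  [accepting]
'b' @ 5: {3,4}
'b' @ 6: {1,2,5}  [accepting]
end set {1,2,5} — state 1 in

Answer: ACCEPT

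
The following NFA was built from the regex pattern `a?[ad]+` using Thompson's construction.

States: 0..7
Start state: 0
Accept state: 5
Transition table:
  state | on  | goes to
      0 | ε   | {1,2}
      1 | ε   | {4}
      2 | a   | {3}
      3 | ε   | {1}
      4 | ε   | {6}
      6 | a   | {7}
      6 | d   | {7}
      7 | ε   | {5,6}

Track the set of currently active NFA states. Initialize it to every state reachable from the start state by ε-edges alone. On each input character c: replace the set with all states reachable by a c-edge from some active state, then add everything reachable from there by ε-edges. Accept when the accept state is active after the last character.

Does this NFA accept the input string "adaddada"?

initial (ε-close {0}): {0,1,2,4,6}
'a' @ 1: {1,3,4,5,6,7}  [accepting]
'd' @ 2: {5,6,7}  [accepting]
'a' @ 3: {5,6,7}  [accepting]
'd' @ 4: {5,6,7}  [accepting]
'd' @ 5: {5,6,7}  [accepting]
'a' @ 6: {5,6,7}  [accepting]
'd' @ 7: {5,6,7}  [accepting]
'a' @ 8: {5,6,7}  [accepting]
end set {5,6,7} — state 5 in

Answer: ACCEPT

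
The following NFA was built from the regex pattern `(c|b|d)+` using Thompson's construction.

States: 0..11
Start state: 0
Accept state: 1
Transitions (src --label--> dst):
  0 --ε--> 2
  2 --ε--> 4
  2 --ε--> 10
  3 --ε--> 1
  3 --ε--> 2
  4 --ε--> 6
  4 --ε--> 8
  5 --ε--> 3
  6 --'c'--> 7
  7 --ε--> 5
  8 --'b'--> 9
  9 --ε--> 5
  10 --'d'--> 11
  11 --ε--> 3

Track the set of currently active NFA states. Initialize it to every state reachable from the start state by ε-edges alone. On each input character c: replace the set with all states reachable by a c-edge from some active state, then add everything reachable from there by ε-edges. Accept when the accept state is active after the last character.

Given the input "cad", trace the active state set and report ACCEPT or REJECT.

initial (ε-close {0}): {0,2,4,6,8,10}
'c' @ 1: {1,2,3,4,5,6,7,8,10}  ✓accept
'a' @ 2: {}  — dead — no transitions
rest 'd' ignored (set empty)
final: {}; accept 1 not in set

Answer: REJECT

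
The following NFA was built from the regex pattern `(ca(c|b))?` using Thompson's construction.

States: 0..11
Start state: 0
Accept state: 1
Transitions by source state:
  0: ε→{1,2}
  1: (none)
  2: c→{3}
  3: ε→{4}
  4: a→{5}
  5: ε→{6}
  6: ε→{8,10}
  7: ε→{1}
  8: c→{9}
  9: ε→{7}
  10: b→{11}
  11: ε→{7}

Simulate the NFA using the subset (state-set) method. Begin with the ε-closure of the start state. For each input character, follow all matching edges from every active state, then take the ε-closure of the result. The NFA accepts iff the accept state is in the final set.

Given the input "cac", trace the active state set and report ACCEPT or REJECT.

start: ε-closure({0}) = {0,1,2}
'c' @ 1: {3,4}
'a' @ 2: {5,6,8,10}
'c' @ 3: {1,7,9}  [accepting]
after full input: {1,7,9}  (accept=1 in)

Answer: ACCEPT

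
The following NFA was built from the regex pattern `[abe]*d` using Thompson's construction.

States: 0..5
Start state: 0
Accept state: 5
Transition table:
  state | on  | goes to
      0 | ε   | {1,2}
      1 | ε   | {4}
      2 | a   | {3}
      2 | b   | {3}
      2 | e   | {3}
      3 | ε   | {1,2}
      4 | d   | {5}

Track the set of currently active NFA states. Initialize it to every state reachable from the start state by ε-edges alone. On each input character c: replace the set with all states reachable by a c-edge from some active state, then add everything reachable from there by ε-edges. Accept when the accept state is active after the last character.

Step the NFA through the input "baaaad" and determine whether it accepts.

Answer: ACCEPT

Steps:
S₀ = ε-closure({0}) = {0,1,2,4}
'b' @ 1: {1,2,3,4}
'a' @ 2: {1,2,3,4}
'a' @ 3: {1,2,3,4}
'a' @ 4: {1,2,3,4}
'a' @ 5: {1,2,3,4}
'd' @ 6: {5}  ✓accept
final: {5}; accept 5 in set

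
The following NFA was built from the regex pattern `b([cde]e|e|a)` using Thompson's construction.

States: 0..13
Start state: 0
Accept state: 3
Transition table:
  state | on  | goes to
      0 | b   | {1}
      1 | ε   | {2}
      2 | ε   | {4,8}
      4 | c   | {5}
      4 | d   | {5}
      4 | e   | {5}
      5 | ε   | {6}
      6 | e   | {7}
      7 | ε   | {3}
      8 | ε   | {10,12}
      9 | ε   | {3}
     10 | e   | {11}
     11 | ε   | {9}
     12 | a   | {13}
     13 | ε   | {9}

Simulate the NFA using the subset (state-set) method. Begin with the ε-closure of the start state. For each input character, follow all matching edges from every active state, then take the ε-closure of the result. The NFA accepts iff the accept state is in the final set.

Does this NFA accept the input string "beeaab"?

Answer: REJECT

Steps:
S₀ = ε-closure({0}) = {0}
'b' @ 1: {1,2,4,8,10,12}
'e' @ 2: {3,5,6,9,11}  [accepting]
'e' @ 3: {3,7}  [accepting]
'a' @ 4: {}  — no active states
rest 'ab' ignored (set empty)
final: {}; accept 3 not in set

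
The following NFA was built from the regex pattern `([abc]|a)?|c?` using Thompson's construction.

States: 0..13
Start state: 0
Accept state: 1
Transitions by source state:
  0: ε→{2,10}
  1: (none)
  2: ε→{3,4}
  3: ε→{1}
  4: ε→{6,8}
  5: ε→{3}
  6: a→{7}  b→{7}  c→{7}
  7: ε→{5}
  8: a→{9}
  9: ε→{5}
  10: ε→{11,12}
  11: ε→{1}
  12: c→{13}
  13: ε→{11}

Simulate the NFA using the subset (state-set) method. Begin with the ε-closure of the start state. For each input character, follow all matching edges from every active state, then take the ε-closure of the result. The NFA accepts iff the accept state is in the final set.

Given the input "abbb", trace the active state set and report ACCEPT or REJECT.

Answer: REJECT

Steps:
initial (ε-close {0}): {0,1,2,3,4,6,8,10,11,12}
'a' @ 1: {1,3,5,7,9}  ✓accept
'b' @ 2: {}  — dead — no transitions
rest 'bb' ignored (set empty)
final: {}; accept 1 not in set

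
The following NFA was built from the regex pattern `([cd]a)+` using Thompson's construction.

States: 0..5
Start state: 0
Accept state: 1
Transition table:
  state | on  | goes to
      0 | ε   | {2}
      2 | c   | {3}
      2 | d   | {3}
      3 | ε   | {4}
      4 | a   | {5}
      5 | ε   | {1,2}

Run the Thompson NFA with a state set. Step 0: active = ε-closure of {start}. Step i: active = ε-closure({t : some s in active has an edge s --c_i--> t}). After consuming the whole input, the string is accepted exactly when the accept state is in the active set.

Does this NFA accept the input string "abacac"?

initial (ε-close {0}): {0,2}
'a' @ 1: {}  — state set empty
rest 'bacac' ignored (set empty)
end set {} — state 1 not in

Answer: REJECT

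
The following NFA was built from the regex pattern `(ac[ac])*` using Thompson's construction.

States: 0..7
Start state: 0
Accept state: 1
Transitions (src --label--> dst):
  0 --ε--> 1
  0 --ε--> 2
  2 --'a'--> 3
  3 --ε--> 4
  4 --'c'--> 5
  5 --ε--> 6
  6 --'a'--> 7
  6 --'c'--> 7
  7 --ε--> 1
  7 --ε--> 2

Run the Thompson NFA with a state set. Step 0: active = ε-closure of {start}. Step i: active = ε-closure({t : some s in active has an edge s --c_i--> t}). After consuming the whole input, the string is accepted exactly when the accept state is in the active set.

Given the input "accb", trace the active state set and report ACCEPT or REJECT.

initial (ε-close {0}): {0,1,2}
'a' @ 1: {3,4}
'c' @ 2: {5,6}
'c' @ 3: {1,2,7}  ✓accept
'b' @ 4: {}  — state set empty
after full input: {}  (accept=1 not in)

Answer: REJECT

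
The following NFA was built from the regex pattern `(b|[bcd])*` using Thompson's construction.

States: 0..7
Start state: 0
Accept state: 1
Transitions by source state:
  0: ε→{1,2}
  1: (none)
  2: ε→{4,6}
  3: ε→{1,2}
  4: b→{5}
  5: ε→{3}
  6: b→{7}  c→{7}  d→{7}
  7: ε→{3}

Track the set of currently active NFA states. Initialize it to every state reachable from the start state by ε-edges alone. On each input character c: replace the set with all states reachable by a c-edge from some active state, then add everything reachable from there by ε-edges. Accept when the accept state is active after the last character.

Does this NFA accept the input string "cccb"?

Answer: ACCEPT

Trace:
S₀ = ε-closure({0}) = {0,1,2,4,6}
'c' @ 1: {1,2,3,4,6,7}  ✓accept
'c' @ 2: {1,2,3,4,6,7}  ✓accept
'c' @ 3: {1,2,3,4,6,7}  ✓accept
'b' @ 4: {1,2,3,4,5,6,7}  ✓accept
final: {1,2,3,4,5,6,7}; accept 1 in set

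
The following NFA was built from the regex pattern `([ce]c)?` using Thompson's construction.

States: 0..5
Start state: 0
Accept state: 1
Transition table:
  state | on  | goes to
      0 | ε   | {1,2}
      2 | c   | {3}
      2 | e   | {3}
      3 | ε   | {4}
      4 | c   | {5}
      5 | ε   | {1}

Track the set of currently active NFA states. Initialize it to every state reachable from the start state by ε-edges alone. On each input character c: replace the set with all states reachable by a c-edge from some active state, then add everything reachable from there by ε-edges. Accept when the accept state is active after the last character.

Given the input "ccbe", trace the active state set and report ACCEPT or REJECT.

initial (ε-close {0}): {0,1,2}
'c' @ 1: {3,4}
'c' @ 2: {1,5}  [accepting]
'b' @ 3: {}  — state set empty
rest 'e' ignored (set empty)
end set {} — state 1 not in

Answer: REJECT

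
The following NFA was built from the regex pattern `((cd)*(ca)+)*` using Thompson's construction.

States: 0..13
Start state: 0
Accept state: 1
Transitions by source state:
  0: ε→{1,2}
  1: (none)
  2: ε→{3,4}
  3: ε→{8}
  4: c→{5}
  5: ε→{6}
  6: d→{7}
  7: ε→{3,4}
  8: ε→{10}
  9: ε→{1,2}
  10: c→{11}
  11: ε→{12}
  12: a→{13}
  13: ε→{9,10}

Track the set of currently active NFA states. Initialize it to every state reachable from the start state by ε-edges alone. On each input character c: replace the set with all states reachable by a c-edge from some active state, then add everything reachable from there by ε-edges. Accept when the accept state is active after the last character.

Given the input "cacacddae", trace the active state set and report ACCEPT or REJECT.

Answer: REJECT

Steps:
initial (ε-close {0}): {0,1,2,3,4,8,10}
'c' @ 1: {5,6,11,12}
'a' @ 2: {1,2,3,4,8,9,10,13}  (accept∈set)
'c' @ 3: {5,6,11,12}
'a' @ 4: {1,2,3,4,8,9,10,13}  (accept∈set)
'c' @ 5: {5,6,11,12}
'd' @ 6: {3,4,7,8,10}
'd' @ 7: {}  — dead — no transitions
rest 'ae' ignored (set empty)
final: {}; accept 1 not in set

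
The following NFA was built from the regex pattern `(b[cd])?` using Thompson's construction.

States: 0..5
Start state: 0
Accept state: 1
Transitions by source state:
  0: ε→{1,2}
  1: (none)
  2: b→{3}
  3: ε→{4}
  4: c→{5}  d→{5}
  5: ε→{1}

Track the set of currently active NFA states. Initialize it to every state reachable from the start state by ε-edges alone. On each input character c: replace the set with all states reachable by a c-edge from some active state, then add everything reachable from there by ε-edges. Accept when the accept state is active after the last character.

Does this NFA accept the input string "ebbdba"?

Answer: REJECT

Derivation:
initial (ε-close {0}): {0,1,2}
'e' @ 1: {}  — dead — no transitions
rest 'bbdba' ignored (set empty)
end set {} — state 1 not in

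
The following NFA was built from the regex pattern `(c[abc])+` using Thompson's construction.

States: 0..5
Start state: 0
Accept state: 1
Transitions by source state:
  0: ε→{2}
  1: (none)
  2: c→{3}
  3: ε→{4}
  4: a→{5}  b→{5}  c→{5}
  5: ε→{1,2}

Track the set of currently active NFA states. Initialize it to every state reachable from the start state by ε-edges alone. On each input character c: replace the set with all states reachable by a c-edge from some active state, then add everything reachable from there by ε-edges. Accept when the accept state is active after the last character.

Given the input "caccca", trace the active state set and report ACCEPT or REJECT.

Answer: ACCEPT

Steps:
start: ε-closure({0}) = {0,2}
'c' @ 1: {3,4}
'a' @ 2: {1,2,5}  (accept∈set)
'c' @ 3: {3,4}
'c' @ 4: {1,2,5}  (accept∈set)
'c' @ 5: {3,4}
'a' @ 6: {1,2,5}  (accept∈set)
after full input: {1,2,5}  (accept=1 in)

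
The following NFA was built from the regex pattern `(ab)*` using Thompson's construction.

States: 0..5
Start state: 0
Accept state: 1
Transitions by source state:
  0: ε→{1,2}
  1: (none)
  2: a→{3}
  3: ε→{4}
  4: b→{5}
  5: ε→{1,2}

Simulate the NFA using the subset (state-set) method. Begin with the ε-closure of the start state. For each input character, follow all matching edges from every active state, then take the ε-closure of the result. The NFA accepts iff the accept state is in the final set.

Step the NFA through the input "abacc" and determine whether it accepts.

Answer: REJECT

Trace:
start: ε-closure({0}) = {0,1,2}
'a' @ 1: {3,4}
'b' @ 2: {1,2,5}  ✓accept
'a' @ 3: {3,4}
'c' @ 4: {}  — dead — no transitions
rest 'c' ignored (set empty)
final: {}; accept 1 not in set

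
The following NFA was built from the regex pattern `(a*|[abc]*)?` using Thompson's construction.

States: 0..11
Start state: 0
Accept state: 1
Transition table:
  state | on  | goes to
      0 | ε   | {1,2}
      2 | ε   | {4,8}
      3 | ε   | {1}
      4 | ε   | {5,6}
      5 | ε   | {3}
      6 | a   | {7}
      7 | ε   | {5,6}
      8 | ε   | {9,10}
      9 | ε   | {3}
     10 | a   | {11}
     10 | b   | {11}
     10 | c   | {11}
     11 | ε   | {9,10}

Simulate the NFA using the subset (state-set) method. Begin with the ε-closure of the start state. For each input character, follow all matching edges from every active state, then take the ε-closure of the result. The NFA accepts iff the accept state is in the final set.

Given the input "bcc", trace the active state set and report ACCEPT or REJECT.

start: ε-closure({0}) = {0,1,2,3,4,5,6,8,9,10}
'b' @ 1: {1,3,9,10,11}  ✓accept
'c' @ 2: {1,3,9,10,11}  ✓accept
'c' @ 3: {1,3,9,10,11}  ✓accept
final: {1,3,9,10,11}; accept 1 in set

Answer: ACCEPT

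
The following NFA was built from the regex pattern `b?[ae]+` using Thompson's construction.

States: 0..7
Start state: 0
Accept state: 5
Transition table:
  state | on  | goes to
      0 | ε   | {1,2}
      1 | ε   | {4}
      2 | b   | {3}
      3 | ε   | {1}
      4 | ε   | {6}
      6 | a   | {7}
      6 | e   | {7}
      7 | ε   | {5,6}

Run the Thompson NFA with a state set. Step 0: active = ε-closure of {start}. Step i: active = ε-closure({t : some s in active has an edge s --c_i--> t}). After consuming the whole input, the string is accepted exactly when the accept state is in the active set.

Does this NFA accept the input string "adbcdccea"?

initial (ε-close {0}): {0,1,2,4,6}
'a' @ 1: {5,6,7}  (accept∈set)
'd' @ 2: {}  — state set empty
rest 'bcdccea' ignored (set empty)
after full input: {}  (accept=5 not in)

Answer: REJECT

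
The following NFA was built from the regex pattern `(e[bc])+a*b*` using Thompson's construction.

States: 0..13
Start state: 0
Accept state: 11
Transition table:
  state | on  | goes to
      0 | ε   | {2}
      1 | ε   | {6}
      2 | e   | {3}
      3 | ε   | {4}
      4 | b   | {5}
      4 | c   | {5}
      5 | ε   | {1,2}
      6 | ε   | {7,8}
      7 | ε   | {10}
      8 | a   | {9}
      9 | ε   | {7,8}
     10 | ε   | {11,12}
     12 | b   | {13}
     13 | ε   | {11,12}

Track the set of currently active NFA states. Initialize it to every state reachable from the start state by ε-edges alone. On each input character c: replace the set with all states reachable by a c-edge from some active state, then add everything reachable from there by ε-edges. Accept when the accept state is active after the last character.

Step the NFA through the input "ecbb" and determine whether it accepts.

start: ε-closure({0}) = {0,2}
'e' @ 1: {3,4}
'c' @ 2: {1,2,5,6,7,8,10,11,12}  [accepting]
'b' @ 3: {11,12,13}  [accepting]
'b' @ 4: {11,12,13}  [accepting]
end set {11,12,13} — state 11 in

Answer: ACCEPT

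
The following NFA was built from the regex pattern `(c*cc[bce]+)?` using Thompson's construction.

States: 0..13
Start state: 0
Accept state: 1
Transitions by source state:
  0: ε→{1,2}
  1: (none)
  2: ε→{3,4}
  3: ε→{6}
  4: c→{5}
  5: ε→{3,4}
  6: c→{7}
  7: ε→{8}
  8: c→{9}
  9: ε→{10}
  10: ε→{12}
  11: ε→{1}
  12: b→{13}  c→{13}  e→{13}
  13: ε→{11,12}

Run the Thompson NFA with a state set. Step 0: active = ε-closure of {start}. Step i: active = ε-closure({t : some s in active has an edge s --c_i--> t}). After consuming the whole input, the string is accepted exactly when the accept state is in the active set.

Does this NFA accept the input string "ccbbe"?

initial (ε-close {0}): {0,1,2,3,4,6}
'c' @ 1: {3,4,5,6,7,8}
'c' @ 2: {3,4,5,6,7,8,9,10,12}
'b' @ 3: {1,11,12,13}  ✓accept
'b' @ 4: {1,11,12,13}  ✓accept
'e' @ 5: {1,11,12,13}  ✓accept
end set {1,11,12,13} — state 1 in

Answer: ACCEPT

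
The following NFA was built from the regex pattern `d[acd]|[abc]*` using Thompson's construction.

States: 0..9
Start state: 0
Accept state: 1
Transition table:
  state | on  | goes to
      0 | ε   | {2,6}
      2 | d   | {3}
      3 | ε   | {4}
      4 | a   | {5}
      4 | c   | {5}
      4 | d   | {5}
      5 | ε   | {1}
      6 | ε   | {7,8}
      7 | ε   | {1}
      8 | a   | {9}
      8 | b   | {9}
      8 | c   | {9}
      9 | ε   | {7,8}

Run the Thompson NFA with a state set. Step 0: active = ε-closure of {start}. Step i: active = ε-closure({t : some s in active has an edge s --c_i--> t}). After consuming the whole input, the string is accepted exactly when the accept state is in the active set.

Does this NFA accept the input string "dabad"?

Answer: REJECT

Steps:
initial (ε-close {0}): {0,1,2,6,7,8}
'd' @ 1: {3,4}
'a' @ 2: {1,5}  (accept∈set)
'b' @ 3: {}  — dead — no transitions
rest 'ad' ignored (set empty)
end set {} — state 1 not in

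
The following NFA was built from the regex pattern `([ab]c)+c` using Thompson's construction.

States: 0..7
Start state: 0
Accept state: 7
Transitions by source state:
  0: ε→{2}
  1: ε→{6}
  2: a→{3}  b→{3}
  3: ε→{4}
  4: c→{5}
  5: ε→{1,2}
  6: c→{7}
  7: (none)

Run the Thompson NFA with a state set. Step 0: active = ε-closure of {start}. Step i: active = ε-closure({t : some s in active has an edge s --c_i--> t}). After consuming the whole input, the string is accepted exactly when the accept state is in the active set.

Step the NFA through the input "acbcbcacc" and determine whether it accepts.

start: ε-closure({0}) = {0,2}
'a' @ 1: {3,4}
'c' @ 2: {1,2,5,6}
'b' @ 3: {3,4}
'c' @ 4: {1,2,5,6}
'b' @ 5: {3,4}
'c' @ 6: {1,2,5,6}
'a' @ 7: {3,4}
'c' @ 8: {1,2,5,6}
'c' @ 9: {7}  (accept∈set)
end set {7} — state 7 in

Answer: ACCEPT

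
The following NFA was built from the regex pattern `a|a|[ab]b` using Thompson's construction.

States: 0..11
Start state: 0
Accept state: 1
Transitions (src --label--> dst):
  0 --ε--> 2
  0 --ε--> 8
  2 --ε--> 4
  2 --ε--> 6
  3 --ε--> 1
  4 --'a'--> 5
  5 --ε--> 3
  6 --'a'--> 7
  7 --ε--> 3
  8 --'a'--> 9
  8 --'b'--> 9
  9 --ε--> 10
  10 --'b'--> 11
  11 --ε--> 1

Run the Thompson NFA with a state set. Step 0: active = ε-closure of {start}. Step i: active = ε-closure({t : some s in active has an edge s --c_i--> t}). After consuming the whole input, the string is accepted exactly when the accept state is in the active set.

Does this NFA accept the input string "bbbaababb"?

Answer: REJECT

Trace:
initial (ε-close {0}): {0,2,4,6,8}
'b' @ 1: {9,10}
'b' @ 2: {1,11}  (accept∈set)
'b' @ 3: {}  — state set empty
rest 'aababb' ignored (set empty)
end set {} — state 1 not in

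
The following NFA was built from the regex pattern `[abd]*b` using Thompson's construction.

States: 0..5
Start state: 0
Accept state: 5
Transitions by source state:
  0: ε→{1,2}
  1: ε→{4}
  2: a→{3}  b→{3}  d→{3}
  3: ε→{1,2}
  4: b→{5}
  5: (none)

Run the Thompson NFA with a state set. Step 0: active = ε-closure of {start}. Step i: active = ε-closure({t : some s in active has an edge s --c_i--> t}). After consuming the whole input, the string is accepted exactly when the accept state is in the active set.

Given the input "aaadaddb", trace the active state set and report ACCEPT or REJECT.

Answer: ACCEPT

Trace:
initial (ε-close {0}): {0,1,2,4}
'a' @ 1: {1,2,3,4}
'a' @ 2: {1,2,3,4}
'a' @ 3: {1,2,3,4}
'd' @ 4: {1,2,3,4}
'a' @ 5: {1,2,3,4}
'd' @ 6: {1,2,3,4}
'd' @ 7: {1,2,3,4}
'b' @ 8: {1,2,3,4,5}  ✓accept
end set {1,2,3,4,5} — state 5 in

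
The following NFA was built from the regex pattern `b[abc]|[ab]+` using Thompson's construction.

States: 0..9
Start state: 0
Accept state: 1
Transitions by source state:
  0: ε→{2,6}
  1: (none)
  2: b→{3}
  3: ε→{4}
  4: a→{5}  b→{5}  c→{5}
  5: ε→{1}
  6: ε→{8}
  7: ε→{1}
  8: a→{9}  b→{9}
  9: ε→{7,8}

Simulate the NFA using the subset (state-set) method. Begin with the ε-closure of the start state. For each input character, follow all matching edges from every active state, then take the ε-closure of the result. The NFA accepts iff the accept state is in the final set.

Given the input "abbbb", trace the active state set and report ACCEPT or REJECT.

Answer: ACCEPT

Derivation:
S₀ = ε-closure({0}) = {0,2,6,8}
'a' @ 1: {1,7,8,9}  [accepting]
'b' @ 2: {1,7,8,9}  [accepting]
'b' @ 3: {1,7,8,9}  [accepting]
'b' @ 4: {1,7,8,9}  [accepting]
'b' @ 5: {1,7,8,9}  [accepting]
end set {1,7,8,9} — state 1 in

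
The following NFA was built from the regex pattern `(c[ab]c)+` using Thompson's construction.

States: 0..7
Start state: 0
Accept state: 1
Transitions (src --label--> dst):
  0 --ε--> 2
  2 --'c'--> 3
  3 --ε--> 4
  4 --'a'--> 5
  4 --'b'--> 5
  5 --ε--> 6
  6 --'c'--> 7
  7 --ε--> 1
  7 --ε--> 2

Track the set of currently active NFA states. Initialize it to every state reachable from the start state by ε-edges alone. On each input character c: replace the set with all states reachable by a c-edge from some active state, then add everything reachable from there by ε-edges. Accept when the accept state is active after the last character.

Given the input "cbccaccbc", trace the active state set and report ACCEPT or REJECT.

Answer: ACCEPT

Derivation:
initial (ε-close {0}): {0,2}
'c' @ 1: {3,4}
'b' @ 2: {5,6}
'c' @ 3: {1,2,7}  ✓accept
'c' @ 4: {3,4}
'a' @ 5: {5,6}
'c' @ 6: {1,2,7}  ✓accept
'c' @ 7: {3,4}
'b' @ 8: {5,6}
'c' @ 9: {1,2,7}  ✓accept
end set {1,2,7} — state 1 in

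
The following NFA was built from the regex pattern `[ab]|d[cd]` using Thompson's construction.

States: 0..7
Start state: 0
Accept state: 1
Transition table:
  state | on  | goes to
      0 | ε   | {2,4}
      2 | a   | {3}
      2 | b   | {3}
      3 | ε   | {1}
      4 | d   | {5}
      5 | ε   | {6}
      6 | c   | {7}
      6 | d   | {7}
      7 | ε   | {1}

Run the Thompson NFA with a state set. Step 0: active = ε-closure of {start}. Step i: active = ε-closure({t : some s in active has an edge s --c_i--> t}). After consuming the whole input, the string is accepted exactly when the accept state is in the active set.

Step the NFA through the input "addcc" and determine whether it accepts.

S₀ = ε-closure({0}) = {0,2,4}
'a' @ 1: {1,3}  (accept∈set)
'd' @ 2: {}  — no active states
rest 'dcc' ignored (set empty)
end set {} — state 1 not in

Answer: REJECT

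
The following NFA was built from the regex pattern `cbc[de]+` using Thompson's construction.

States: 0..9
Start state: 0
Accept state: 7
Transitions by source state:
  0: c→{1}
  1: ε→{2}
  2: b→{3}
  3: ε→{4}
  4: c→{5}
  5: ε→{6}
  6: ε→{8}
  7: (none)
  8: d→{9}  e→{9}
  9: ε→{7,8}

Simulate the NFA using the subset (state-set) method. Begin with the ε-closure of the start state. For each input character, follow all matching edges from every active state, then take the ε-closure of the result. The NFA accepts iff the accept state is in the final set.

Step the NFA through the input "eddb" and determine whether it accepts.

start: ε-closure({0}) = {0}
'e' @ 1: {}  — state set empty
rest 'ddb' ignored (set empty)
end set {} — state 7 not in

Answer: REJECT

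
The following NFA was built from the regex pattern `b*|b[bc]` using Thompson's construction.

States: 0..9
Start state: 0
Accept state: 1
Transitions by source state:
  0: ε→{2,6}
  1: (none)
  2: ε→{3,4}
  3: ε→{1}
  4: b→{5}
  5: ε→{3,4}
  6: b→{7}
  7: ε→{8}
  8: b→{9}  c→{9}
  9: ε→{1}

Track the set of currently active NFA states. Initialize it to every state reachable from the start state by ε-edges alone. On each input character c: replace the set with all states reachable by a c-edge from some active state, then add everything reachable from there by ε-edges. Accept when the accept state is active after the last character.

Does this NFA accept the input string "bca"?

start: ε-closure({0}) = {0,1,2,3,4,6}
'b' @ 1: {1,3,4,5,7,8}  [accepting]
'c' @ 2: {1,9}  [accepting]
'a' @ 3: {}  — state set empty
end set {} — state 1 not in

Answer: REJECT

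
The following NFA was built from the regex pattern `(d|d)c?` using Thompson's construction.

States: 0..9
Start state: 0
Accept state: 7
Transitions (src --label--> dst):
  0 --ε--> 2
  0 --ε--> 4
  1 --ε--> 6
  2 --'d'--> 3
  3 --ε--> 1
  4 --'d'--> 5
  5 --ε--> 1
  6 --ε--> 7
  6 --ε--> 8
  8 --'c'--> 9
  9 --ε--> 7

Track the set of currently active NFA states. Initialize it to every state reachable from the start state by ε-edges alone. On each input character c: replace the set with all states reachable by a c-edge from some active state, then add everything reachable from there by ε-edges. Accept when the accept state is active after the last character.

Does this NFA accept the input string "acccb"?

Answer: REJECT

Steps:
S₀ = ε-closure({0}) = {0,2,4}
'a' @ 1: {}  — no active states
rest 'cccb' ignored (set empty)
final: {}; accept 7 not in set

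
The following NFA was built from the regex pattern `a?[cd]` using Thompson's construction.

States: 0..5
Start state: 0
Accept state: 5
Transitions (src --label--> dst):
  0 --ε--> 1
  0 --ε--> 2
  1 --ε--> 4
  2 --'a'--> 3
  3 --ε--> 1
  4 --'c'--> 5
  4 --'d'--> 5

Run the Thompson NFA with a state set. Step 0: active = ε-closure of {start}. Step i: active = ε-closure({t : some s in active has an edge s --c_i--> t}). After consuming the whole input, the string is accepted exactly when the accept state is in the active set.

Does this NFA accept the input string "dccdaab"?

initial (ε-close {0}): {0,1,2,4}
'd' @ 1: {5}  (accept∈set)
'c' @ 2: {}  — dead — no transitions
rest 'cdaab' ignored (set empty)
after full input: {}  (accept=5 not in)

Answer: REJECT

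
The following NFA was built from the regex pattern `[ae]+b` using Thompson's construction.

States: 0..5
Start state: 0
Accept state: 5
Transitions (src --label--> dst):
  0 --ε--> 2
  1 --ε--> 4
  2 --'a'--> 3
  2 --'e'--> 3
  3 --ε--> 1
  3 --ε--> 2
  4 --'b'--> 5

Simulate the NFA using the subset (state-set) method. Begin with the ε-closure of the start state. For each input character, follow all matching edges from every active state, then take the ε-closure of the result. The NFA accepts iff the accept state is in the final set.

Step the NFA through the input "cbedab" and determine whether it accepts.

S₀ = ε-closure({0}) = {0,2}
'c' @ 1: {}  — dead — no transitions
rest 'bedab' ignored (set empty)
after full input: {}  (accept=5 not in)

Answer: REJECT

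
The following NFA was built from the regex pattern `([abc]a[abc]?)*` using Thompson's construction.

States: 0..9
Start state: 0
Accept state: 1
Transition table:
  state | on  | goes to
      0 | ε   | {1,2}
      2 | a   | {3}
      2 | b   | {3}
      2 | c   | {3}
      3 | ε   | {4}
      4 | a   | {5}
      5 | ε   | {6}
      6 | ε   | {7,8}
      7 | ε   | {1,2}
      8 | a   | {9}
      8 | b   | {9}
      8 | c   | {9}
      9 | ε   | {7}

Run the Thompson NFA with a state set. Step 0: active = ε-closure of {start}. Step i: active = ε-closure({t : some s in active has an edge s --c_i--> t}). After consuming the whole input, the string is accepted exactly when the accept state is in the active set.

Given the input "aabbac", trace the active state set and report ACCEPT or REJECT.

initial (ε-close {0}): {0,1,2}
'a' @ 1: {3,4}
'a' @ 2: {1,2,5,6,7,8}  ✓accept
'b' @ 3: {1,2,3,4,7,9}  ✓accept
'b' @ 4: {3,4}
'a' @ 5: {1,2,5,6,7,8}  ✓accept
'c' @ 6: {1,2,3,4,7,9}  ✓accept
end set {1,2,3,4,7,9} — state 1 in

Answer: ACCEPT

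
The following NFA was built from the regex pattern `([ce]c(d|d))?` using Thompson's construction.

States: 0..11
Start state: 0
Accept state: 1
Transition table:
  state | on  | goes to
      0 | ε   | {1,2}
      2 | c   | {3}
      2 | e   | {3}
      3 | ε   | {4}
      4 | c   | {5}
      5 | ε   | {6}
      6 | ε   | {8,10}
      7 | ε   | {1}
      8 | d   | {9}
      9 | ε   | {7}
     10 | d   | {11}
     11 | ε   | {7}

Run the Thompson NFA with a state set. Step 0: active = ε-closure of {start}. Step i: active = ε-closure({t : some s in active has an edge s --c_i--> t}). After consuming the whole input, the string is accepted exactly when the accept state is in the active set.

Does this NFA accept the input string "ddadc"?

S₀ = ε-closure({0}) = {0,1,2}
'd' @ 1: {}  — dead — no transitions
rest 'dadc' ignored (set empty)
final: {}; accept 1 not in set

Answer: REJECT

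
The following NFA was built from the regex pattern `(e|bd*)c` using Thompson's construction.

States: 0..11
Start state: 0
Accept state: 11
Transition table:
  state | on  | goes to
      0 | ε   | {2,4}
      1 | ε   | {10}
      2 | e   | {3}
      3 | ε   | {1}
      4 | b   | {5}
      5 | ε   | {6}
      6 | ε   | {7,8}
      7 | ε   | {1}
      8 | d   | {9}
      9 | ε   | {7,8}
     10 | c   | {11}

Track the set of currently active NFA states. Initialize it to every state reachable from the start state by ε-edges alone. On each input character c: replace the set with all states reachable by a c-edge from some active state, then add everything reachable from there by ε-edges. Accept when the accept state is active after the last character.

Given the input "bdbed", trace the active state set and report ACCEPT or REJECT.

initial (ε-close {0}): {0,2,4}
'b' @ 1: {1,5,6,7,8,10}
'd' @ 2: {1,7,8,9,10}
'b' @ 3: {}  — state set empty
rest 'ed' ignored (set empty)
after full input: {}  (accept=11 not in)

Answer: REJECT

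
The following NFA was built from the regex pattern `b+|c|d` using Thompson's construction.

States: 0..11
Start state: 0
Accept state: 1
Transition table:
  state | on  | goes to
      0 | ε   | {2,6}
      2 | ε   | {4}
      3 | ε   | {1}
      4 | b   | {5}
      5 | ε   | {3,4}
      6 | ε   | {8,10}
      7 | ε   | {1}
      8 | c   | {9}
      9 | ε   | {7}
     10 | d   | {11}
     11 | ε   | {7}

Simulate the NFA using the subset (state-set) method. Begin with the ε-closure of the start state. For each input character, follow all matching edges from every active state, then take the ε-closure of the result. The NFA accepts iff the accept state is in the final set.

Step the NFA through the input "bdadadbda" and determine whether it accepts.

start: ε-closure({0}) = {0,2,4,6,8,10}
'b' @ 1: {1,3,4,5}  [accepting]
'd' @ 2: {}  — dead — no transitions
rest 'adadbda' ignored (set empty)
after full input: {}  (accept=1 not in)

Answer: REJECT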